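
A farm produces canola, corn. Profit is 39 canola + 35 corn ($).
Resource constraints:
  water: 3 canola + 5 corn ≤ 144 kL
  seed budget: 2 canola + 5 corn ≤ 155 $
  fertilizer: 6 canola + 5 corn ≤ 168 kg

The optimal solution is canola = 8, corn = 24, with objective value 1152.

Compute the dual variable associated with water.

Check each constraint at x*: water 144/144 (tight); seed budget 136/155 (slack 19); fertilizer 168/168 (tight).
Since seed budget is not tight, its dual is 0.
From A_Bᵀ y = c: 3·y_water + 6·y_fertilizer = 39; 5·y_water + 5·y_fertilizer = 35.
Solving: y_water = 1, y_fertilizer = 6.
Shadow price of water = 1.

1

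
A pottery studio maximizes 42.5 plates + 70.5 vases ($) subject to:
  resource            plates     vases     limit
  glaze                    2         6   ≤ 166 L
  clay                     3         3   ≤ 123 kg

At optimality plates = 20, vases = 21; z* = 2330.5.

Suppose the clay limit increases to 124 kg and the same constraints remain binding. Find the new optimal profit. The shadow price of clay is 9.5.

Δb = 1, so new z* = 2330.5 + (9.5)·(1) = 2330.5 + 9.5 = 2340.

2340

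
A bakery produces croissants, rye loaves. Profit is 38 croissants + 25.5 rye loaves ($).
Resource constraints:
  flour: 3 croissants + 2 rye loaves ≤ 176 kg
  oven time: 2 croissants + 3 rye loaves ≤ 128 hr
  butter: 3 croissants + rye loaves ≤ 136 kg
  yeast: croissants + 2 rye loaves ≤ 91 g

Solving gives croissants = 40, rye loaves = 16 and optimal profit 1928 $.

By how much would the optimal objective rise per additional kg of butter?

Binding: oven time and butter. Non-binding: flour (24 unused), yeast (19 unused).
By complementary slackness, y = 0 for the non-binding constraints.
Dual feasibility on the basic columns requires 2·y_oven time + 3·y_butter = 38, 3·y_oven time + 1·y_butter = 25.5.
→ y_oven time = 5.5 and y_butter = 9.
Shadow price of butter = 9.

9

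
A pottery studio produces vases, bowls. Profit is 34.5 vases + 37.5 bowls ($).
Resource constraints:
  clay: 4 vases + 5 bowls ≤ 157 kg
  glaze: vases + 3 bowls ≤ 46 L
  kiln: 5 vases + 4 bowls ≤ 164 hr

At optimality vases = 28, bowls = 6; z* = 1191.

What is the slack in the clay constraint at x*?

clay used = 4·28 + 5·6 = 142; slack = 157 − 142 = 15.

15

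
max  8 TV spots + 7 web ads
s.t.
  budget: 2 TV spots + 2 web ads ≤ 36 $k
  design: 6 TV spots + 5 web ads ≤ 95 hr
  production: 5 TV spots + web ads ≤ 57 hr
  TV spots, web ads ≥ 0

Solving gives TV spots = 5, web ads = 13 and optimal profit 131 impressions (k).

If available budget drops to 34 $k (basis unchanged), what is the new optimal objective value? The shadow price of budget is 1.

Δb = -2, so new z* = 131 + (1)·(-2) = 131 − 2 = 129.

129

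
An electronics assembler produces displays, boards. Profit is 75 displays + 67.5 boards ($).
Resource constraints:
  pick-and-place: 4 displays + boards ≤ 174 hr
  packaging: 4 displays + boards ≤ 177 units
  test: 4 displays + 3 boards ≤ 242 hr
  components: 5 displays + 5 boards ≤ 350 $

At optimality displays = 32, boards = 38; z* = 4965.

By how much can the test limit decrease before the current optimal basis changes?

32

Binding constraints: test, components. The basis is B = [[4,3],[5,5]] with det 5.
Per unit decrease in test, x* moves by d = (-1, 1).
The basis stays optimal until displays reaches 0; allowable decrease = 32 hr.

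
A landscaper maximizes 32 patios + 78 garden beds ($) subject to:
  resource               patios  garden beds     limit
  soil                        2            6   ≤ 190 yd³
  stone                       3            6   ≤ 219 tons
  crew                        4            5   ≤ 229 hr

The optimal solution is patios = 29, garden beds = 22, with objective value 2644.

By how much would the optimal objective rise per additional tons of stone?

At the optimum: soil uses 190 of 190 (binding); stone uses 219 of 219 (binding); crew uses 226 of 229 (slack = 3).
Slack constraints have shadow price 0 (complementary slackness).
From A_Bᵀ y = c: 2·y_soil + 3·y_stone = 32; 6·y_soil + 6·y_stone = 78.
Solving: y_soil = 7, y_stone = 6.
Shadow price of stone = 6.

6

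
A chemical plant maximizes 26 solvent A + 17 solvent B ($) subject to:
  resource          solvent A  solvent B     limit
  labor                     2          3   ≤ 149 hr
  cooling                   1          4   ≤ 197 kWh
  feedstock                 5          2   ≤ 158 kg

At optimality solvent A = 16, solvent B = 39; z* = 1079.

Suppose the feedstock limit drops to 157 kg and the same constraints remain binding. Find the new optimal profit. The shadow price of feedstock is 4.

Δb = -1, so new z* = 1079 + (4)·(-1) = 1079 − 4 = 1075.

1075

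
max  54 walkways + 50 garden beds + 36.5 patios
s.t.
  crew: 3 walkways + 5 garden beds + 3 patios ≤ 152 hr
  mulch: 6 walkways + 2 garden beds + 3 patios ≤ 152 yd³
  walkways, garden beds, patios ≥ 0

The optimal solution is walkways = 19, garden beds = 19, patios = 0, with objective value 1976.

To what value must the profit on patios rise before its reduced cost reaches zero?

39

Both crew and mulch are binding at x*.
Dual feasibility on the basic columns requires 3·y_crew + 6·y_mulch = 54, 5·y_crew + 2·y_mulch = 50.
This yields shadow prices y_crew = 8, y_mulch = 5.
patios enters the basis when its profit ≥ yᵀa₃ = 8·3 + 5·3 = 39.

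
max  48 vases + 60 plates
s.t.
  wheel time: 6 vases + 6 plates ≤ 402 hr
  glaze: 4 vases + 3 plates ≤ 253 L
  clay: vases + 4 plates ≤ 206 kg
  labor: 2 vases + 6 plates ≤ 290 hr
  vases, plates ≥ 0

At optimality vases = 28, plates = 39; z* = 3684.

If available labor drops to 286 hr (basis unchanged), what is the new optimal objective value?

3672

At the optimum: wheel time uses 402 of 402 (binding); glaze uses 229 of 253 (slack = 24); clay uses 184 of 206 (slack = 22); labor uses 290 of 290 (binding).
By complementary slackness, y = 0 for the non-binding constraints.
The binding rows give the dual system: 6·y_wheel time + 2·y_labor = 48 and 6·y_wheel time + 6·y_labor = 60.
This yields shadow prices y_wheel time = 7, y_labor = 3.
Δz = y_labor·Δb = 3 × (-4) = -12, so new z* = 3684 − 12 = 3672.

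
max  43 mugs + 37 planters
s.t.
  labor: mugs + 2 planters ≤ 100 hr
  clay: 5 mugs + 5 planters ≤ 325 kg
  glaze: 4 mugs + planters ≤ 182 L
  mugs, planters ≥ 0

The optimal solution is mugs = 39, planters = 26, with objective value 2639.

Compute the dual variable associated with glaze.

At the optimum: labor uses 91 of 100 (slack = 9); clay uses 325 of 325 (binding); glaze uses 182 of 182 (binding).
By complementary slackness, y = 0 for the non-binding constraint.
Dual feasibility on the basic columns requires 5·y_clay + 4·y_glaze = 43, 5·y_clay + 1·y_glaze = 37.
Solving: y_clay = 7, y_glaze = 2.
Shadow price of glaze = 2.

2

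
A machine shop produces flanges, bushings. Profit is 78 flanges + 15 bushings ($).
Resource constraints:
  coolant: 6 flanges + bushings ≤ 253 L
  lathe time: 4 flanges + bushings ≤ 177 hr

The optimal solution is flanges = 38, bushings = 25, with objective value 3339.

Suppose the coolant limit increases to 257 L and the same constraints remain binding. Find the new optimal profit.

3375

Check each constraint at x*: coolant 253/253 (tight); lathe time 177/177 (tight).
From A_Bᵀ y = c: 6·y_coolant + 4·y_lathe time = 78; 1·y_coolant + 1·y_lathe time = 15.
This yields shadow prices y_coolant = 9, y_lathe time = 6.
Δz = y_coolant·Δb = 9 × (4) = 36, so new z* = 3339 + 36 = 3375.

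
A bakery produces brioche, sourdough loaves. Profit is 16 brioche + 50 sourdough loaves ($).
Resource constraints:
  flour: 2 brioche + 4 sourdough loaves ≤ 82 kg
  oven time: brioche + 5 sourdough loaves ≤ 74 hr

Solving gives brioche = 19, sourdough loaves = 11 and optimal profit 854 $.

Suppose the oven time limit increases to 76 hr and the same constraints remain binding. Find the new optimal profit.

Both flour and oven time are binding at x*.
Dual feasibility on the basic columns requires 2·y_flour + 1·y_oven time = 16, 4·y_flour + 5·y_oven time = 50.
This yields shadow prices y_flour = 5, y_oven time = 6.
Δz = y_oven time·Δb = 6 × (2) = 12, so new z* = 854 + 12 = 866.

866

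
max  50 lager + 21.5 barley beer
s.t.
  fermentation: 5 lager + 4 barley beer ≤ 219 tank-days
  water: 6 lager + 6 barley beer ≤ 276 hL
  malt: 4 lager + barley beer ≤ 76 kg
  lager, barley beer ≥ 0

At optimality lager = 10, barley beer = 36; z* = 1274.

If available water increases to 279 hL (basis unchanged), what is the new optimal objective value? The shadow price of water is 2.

1280

Δb = 3, so new z* = 1274 + (2)·(3) = 1274 + 6 = 1280.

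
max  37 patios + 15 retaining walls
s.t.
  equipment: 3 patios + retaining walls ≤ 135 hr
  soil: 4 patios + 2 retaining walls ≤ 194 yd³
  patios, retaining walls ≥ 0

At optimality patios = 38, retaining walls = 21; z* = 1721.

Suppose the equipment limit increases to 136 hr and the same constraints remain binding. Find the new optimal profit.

At the optimum: equipment uses 135 of 135 (binding); soil uses 194 of 194 (binding).
Dual feasibility on the basic columns requires 3·y_equipment + 4·y_soil = 37, 1·y_equipment + 2·y_soil = 15.
→ y_equipment = 7 and y_soil = 4.
Δz = y_equipment·Δb = 7 × (1) = 7, so new z* = 1721 + 7 = 1728.

1728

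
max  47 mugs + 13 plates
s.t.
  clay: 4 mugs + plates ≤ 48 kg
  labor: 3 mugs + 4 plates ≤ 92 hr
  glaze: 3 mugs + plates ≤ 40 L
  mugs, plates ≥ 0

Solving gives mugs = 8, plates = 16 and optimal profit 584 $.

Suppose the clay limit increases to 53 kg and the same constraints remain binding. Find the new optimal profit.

624

Check each constraint at x*: clay 48/48 (tight); labor 88/92 (slack 4); glaze 40/40 (tight).
Since labor is not tight, its dual is 0.
Dual feasibility on the basic columns requires 4·y_clay + 3·y_glaze = 47, 1·y_clay + 1·y_glaze = 13.
→ y_clay = 8 and y_glaze = 5.
Δz = y_clay·Δb = 8 × (5) = 40, so new z* = 584 + 40 = 624.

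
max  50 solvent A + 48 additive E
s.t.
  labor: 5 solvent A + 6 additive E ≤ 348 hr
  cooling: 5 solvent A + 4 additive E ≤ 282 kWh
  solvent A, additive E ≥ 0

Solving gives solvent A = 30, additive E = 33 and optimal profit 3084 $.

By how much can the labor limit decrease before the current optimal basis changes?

Binding constraints: labor, cooling. The basis is B = [[5,6],[5,4]] with det -10.
Per unit decrease in labor, x* moves by d = (0.4, -0.5).
The basis stays optimal until additive E reaches 0; allowable decrease = 66 hr.

66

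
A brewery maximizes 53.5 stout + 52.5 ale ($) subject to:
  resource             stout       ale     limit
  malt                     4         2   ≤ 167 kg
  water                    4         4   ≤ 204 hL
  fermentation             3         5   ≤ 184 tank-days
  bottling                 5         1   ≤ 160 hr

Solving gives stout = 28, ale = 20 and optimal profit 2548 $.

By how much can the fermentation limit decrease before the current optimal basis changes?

88

Binding constraints: fermentation, bottling. The basis is B = [[3,5],[5,1]] with det -22.
Per unit decrease in fermentation, x* moves by d = (0.0455, -0.2273).
The basis stays optimal until ale reaches 0; allowable decrease = 88 tank-days.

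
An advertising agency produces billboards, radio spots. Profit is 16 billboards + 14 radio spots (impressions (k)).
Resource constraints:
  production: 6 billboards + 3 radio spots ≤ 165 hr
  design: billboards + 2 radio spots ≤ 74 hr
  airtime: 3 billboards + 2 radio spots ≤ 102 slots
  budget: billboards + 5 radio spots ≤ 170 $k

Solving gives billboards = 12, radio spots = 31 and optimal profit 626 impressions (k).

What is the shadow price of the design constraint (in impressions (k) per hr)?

At the optimum: production uses 165 of 165 (binding); design uses 74 of 74 (binding); airtime uses 98 of 102 (slack = 4); budget uses 167 of 170 (slack = 3).
Since airtime, budget are not tight, their duals are 0.
The binding rows give the dual system: 6·y_production + 1·y_design = 16 and 3·y_production + 2·y_design = 14.
Solving: y_production = 2, y_design = 4.
Shadow price of design = 4.

4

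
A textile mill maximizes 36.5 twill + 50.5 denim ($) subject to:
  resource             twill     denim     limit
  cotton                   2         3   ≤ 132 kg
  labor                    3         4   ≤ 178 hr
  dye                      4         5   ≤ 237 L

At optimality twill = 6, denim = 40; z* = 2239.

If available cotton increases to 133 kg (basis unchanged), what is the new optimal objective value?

2244.5

Binding: cotton and labor. Non-binding: dye (13 unused).
Since dye is not tight, its dual is 0.
The binding rows give the dual system: 2·y_cotton + 3·y_labor = 36.5 and 3·y_cotton + 4·y_labor = 50.5.
Solving: y_cotton = 5.5, y_labor = 8.5.
Δz = y_cotton·Δb = 5.5 × (1) = 5.5, so new z* = 2239 + 5.5 = 2244.5.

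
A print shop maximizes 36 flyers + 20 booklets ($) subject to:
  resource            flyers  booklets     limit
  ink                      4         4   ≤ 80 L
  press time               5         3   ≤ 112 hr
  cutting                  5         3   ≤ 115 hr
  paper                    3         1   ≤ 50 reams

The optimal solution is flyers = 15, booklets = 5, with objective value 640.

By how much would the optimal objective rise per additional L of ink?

At the optimum: ink uses 80 of 80 (binding); press time uses 90 of 112 (slack = 22); cutting uses 90 of 115 (slack = 25); paper uses 50 of 50 (binding).
By complementary slackness, y = 0 for the non-binding constraints.
From A_Bᵀ y = c: 4·y_ink + 3·y_paper = 36; 4·y_ink + 1·y_paper = 20.
→ y_ink = 3 and y_paper = 8.
Shadow price of ink = 3.

3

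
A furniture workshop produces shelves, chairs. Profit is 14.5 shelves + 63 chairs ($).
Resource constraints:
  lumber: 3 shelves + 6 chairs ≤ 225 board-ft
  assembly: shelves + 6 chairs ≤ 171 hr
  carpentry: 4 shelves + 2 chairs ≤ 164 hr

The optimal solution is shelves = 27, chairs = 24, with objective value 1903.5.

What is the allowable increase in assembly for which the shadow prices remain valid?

Binding constraints: lumber, assembly. The basis is B = [[3,6],[1,6]] with det 12.
Per unit increase in assembly, x* moves by d = (-0.5, 0.25).
The basis stays optimal until shelves reaches 0; allowable increase = 54 hr.

54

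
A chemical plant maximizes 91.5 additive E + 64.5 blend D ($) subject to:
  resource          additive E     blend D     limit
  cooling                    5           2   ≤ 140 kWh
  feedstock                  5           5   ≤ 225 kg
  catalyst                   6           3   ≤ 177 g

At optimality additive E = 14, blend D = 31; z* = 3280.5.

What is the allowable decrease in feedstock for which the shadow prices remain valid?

40

Binding constraints: feedstock, catalyst. The basis is B = [[5,5],[6,3]] with det -15.
Per unit decrease in feedstock, x* moves by d = (0.2, -0.4).
The basis stays optimal until cooling becomes binding; allowable decrease = 40 kg.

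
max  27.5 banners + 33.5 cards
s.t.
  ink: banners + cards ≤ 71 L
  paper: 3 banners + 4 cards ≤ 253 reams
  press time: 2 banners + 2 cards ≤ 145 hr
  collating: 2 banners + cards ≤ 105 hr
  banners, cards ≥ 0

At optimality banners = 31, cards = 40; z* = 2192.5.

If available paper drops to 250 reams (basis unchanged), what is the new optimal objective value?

2174.5

At the optimum: ink uses 71 of 71 (binding); paper uses 253 of 253 (binding); press time uses 142 of 145 (slack = 3); collating uses 102 of 105 (slack = 3).
By complementary slackness, y = 0 for the non-binding constraints.
Dual feasibility on the basic columns requires 1·y_ink + 3·y_paper = 27.5, 1·y_ink + 4·y_paper = 33.5.
Solving: y_ink = 9.5, y_paper = 6.
Δz = y_paper·Δb = 6 × (-3) = -18, so new z* = 2192.5 − 18 = 2174.5.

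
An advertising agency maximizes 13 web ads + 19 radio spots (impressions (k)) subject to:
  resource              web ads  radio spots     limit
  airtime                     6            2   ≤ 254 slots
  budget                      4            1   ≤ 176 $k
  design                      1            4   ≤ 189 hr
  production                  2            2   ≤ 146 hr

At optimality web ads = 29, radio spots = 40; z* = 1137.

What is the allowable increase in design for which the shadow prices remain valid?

22

Binding constraints: airtime, design. The basis is B = [[6,2],[1,4]] with det 22.
Per unit increase in design, x* moves by d = (-0.0909, 0.2727).
The basis stays optimal until production becomes binding; allowable increase = 22 hr.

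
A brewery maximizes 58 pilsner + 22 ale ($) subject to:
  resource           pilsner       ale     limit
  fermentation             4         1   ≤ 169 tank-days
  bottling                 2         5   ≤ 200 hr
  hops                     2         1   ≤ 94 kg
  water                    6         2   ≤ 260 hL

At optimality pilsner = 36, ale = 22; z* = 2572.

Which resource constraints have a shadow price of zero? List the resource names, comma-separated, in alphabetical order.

fermentation: 166/169 (slack 3)
bottling: 182/200 (slack 18)
hops: 94/94 (binding)
water: 260/260 (binding)
By complementary slackness, a constraint with positive slack has shadow price 0 → bottling, fermentation.

bottling, fermentation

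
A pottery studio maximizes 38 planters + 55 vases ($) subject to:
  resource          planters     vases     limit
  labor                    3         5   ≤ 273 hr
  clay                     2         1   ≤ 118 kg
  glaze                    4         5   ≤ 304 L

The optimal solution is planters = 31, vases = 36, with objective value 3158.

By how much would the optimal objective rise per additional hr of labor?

Binding: labor and glaze. Non-binding: clay (20 unused).
Since clay is not tight, its dual is 0.
From A_Bᵀ y = c: 3·y_labor + 4·y_glaze = 38; 5·y_labor + 5·y_glaze = 55.
This yields shadow prices y_labor = 6, y_glaze = 5.
Shadow price of labor = 6.

6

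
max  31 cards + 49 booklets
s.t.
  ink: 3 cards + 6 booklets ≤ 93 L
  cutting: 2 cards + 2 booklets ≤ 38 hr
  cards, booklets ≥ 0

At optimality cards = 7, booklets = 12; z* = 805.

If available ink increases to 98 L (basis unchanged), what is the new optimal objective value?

835

Check each constraint at x*: ink 93/93 (tight); cutting 38/38 (tight).
Dual feasibility on the basic columns requires 3·y_ink + 2·y_cutting = 31, 6·y_ink + 2·y_cutting = 49.
This yields shadow prices y_ink = 6, y_cutting = 6.5.
Δz = y_ink·Δb = 6 × (5) = 30, so new z* = 805 + 30 = 835.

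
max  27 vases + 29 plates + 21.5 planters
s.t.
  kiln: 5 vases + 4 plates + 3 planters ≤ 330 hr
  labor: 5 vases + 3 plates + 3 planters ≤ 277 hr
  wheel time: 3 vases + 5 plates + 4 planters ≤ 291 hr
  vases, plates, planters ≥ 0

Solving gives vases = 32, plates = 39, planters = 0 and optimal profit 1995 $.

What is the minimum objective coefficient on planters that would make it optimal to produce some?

Check each constraint at x*: kiln 316/330 (slack 14); labor 277/277 (tight); wheel time 291/291 (tight).
Slack constraints have shadow price 0 (complementary slackness).
Dual feasibility on the basic columns requires 5·y_labor + 3·y_wheel time = 27, 3·y_labor + 5·y_wheel time = 29.
→ y_labor = 3 and y_wheel time = 4.
planters enters the basis when its profit ≥ yᵀa₃ = 3·3 + 4·4 = 25.

25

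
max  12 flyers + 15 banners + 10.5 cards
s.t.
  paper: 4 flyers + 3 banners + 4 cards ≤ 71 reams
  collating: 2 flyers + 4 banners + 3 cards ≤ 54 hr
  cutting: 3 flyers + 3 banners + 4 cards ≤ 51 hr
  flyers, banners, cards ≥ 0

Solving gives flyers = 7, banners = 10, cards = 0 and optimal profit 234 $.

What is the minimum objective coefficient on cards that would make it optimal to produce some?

16.5

At the optimum: paper uses 58 of 71 (slack = 13); collating uses 54 of 54 (binding); cutting uses 51 of 51 (binding).
Slack constraints have shadow price 0 (complementary slackness).
Dual feasibility on the basic columns requires 2·y_collating + 3·y_cutting = 12, 4·y_collating + 3·y_cutting = 15.
Solving: y_collating = 1.5, y_cutting = 3.
cards enters the basis when its profit ≥ yᵀa₃ = 1.5·3 + 3·4 = 16.5.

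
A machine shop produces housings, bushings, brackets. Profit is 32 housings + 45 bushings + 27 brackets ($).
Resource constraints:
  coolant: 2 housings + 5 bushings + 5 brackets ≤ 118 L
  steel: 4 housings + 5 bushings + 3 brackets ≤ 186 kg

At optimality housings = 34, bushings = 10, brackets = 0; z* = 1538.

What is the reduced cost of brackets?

-4

At the optimum: coolant uses 118 of 118 (binding); steel uses 186 of 186 (binding).
The binding rows give the dual system: 2·y_coolant + 4·y_steel = 32 and 5·y_coolant + 5·y_steel = 45.
Solving: y_coolant = 2, y_steel = 7.
Reduced cost of brackets: c₃ − yᵀa₃ = 27 − (2·5 + 7·3) = 27 − 31 = -4.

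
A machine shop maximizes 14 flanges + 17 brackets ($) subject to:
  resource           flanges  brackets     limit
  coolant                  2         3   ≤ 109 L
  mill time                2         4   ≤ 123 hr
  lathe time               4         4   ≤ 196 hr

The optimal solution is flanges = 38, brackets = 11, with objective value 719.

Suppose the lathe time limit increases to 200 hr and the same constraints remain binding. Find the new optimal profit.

Check each constraint at x*: coolant 109/109 (tight); mill time 120/123 (slack 3); lathe time 196/196 (tight).
Slack constraints have shadow price 0 (complementary slackness).
Dual feasibility on the basic columns requires 2·y_coolant + 4·y_lathe time = 14, 3·y_coolant + 4·y_lathe time = 17.
→ y_coolant = 3 and y_lathe time = 2.
Δz = y_lathe time·Δb = 2 × (4) = 8, so new z* = 719 + 8 = 727.

727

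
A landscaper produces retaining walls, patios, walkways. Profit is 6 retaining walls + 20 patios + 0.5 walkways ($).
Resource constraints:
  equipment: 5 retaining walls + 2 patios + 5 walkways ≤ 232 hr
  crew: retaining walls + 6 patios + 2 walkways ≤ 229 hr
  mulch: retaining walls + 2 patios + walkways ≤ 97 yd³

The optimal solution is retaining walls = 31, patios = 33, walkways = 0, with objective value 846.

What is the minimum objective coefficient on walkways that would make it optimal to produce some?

Binding: crew and mulch. Non-binding: equipment (11 unused).
By complementary slackness, y = 0 for the non-binding constraint.
Dual feasibility on the basic columns requires 1·y_crew + 1·y_mulch = 6, 6·y_crew + 2·y_mulch = 20.
Solving: y_crew = 2, y_mulch = 4.
walkways enters the basis when its profit ≥ yᵀa₃ = 2·2 + 4·1 = 8.

8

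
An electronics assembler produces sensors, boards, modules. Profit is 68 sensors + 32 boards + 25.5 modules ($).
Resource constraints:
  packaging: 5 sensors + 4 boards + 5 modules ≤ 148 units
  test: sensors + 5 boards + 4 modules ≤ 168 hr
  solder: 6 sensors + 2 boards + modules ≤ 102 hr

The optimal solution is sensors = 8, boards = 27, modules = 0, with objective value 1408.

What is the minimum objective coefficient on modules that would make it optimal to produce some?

28

Binding: packaging and solder. Non-binding: test (25 unused).
Since test is not tight, its dual is 0.
From A_Bᵀ y = c: 5·y_packaging + 6·y_solder = 68; 4·y_packaging + 2·y_solder = 32.
→ y_packaging = 4 and y_solder = 8.
modules enters the basis when its profit ≥ yᵀa₃ = 4·5 + 8·1 = 28.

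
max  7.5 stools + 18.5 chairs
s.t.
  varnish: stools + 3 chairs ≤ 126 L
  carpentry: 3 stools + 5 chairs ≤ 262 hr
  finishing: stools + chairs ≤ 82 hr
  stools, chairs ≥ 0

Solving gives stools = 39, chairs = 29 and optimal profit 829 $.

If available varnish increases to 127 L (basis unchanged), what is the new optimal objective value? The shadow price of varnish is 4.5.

Δb = 1, so new z* = 829 + (4.5)·(1) = 829 + 4.5 = 833.5.

833.5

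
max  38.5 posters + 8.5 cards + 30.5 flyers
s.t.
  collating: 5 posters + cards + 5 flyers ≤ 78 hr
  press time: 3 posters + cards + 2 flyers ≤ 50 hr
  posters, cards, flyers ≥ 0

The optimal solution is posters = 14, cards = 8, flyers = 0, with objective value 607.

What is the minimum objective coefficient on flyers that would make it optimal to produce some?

36.5

Check each constraint at x*: collating 78/78 (tight); press time 50/50 (tight).
From A_Bᵀ y = c: 5·y_collating + 3·y_press time = 38.5; 1·y_collating + 1·y_press time = 8.5.
This yields shadow prices y_collating = 6.5, y_press time = 2.
flyers enters the basis when its profit ≥ yᵀa₃ = 6.5·5 + 2·2 = 36.5.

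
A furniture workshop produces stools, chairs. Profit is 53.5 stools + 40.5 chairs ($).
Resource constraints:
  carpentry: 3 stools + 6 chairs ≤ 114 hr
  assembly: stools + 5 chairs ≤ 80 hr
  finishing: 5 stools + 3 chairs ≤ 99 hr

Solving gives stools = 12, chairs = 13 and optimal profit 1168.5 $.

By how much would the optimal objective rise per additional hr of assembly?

0

Binding: carpentry and finishing. Non-binding: assembly (3 unused).
By complementary slackness, y = 0 for the non-binding constraint.
The binding rows give the dual system: 3·y_carpentry + 5·y_finishing = 53.5 and 6·y_carpentry + 3·y_finishing = 40.5.
This yields shadow prices y_carpentry = 2, y_finishing = 9.5.
Shadow price of assembly = 0.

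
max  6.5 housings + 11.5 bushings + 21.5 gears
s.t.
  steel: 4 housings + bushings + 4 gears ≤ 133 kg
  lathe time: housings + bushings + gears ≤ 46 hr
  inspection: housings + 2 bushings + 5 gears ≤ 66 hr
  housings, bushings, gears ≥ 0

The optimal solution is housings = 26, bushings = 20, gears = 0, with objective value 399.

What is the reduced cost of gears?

At the optimum: steel uses 124 of 133 (slack = 9); lathe time uses 46 of 46 (binding); inspection uses 66 of 66 (binding).
Since steel is not tight, its dual is 0.
Dual feasibility on the basic columns requires 1·y_lathe time + 1·y_inspection = 6.5, 1·y_lathe time + 2·y_inspection = 11.5.
Solving: y_lathe time = 1.5, y_inspection = 5.
Reduced cost of gears: c₃ − yᵀa₃ = 21.5 − (1.5·1 + 5·5) = 21.5 − 26.5 = -5.

-5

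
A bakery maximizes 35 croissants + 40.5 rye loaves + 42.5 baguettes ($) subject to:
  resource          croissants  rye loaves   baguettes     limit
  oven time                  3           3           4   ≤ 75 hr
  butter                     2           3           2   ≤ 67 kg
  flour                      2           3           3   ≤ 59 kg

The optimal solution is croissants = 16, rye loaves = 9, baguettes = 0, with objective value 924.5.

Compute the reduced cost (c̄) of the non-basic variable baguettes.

Binding: oven time and flour. Non-binding: butter (8 unused).
Slack constraints have shadow price 0 (complementary slackness).
The binding rows give the dual system: 3·y_oven time + 2·y_flour = 35 and 3·y_oven time + 3·y_flour = 40.5.
→ y_oven time = 8 and y_flour = 5.5.
Reduced cost of baguettes: c₃ − yᵀa₃ = 42.5 − (8·4 + 5.5·3) = 42.5 − 48.5 = -6.

-6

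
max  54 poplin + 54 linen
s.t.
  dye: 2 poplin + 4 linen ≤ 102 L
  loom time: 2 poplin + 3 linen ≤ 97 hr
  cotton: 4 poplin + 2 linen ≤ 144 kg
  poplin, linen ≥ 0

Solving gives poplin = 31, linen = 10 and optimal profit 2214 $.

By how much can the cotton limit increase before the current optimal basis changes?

Binding constraints: dye, cotton. The basis is B = [[2,4],[4,2]] with det -12.
Per unit increase in cotton, x* moves by d = (0.3333, -0.1667).
The basis stays optimal until loom time becomes binding; allowable increase = 30 kg.

30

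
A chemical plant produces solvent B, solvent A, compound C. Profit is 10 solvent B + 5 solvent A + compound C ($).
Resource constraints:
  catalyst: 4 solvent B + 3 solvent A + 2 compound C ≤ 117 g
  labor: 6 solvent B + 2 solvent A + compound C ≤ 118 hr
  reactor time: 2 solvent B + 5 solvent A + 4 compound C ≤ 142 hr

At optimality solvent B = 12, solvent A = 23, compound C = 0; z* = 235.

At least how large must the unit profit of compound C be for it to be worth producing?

3

At the optimum: catalyst uses 117 of 117 (binding); labor uses 118 of 118 (binding); reactor time uses 139 of 142 (slack = 3).
Slack constraints have shadow price 0 (complementary slackness).
The binding rows give the dual system: 4·y_catalyst + 6·y_labor = 10 and 3·y_catalyst + 2·y_labor = 5.
Solving: y_catalyst = 1, y_labor = 1.
compound C enters the basis when its profit ≥ yᵀa₃ = 1·2 + 1·1 = 3.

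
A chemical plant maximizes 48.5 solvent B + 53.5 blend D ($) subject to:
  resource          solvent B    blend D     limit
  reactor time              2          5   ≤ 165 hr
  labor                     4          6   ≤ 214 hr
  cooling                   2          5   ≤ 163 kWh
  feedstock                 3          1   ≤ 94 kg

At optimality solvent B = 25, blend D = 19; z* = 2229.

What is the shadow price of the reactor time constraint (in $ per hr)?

0

Check each constraint at x*: reactor time 145/165 (slack 20); labor 214/214 (tight); cooling 145/163 (slack 18); feedstock 94/94 (tight).
Since reactor time, cooling are not tight, their duals are 0.
From A_Bᵀ y = c: 4·y_labor + 3·y_feedstock = 48.5; 6·y_labor + 1·y_feedstock = 53.5.
This yields shadow prices y_labor = 8, y_feedstock = 5.5.
Shadow price of reactor time = 0.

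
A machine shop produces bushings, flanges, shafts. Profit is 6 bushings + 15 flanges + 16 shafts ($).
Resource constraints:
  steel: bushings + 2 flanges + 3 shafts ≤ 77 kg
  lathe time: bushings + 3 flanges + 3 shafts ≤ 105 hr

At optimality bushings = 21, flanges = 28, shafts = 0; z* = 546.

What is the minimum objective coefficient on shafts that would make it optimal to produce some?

18

At the optimum: steel uses 77 of 77 (binding); lathe time uses 105 of 105 (binding).
The binding rows give the dual system: 1·y_steel + 1·y_lathe time = 6 and 2·y_steel + 3·y_lathe time = 15.
Solving: y_steel = 3, y_lathe time = 3.
shafts enters the basis when its profit ≥ yᵀa₃ = 3·3 + 3·3 = 18.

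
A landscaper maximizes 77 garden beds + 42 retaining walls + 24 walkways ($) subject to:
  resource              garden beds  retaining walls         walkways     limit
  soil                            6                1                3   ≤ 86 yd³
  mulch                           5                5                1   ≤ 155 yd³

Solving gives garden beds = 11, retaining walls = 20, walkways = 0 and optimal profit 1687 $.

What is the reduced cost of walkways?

-4

At the optimum: soil uses 86 of 86 (binding); mulch uses 155 of 155 (binding).
The binding rows give the dual system: 6·y_soil + 5·y_mulch = 77 and 1·y_soil + 5·y_mulch = 42.
→ y_soil = 7 and y_mulch = 7.
Reduced cost of walkways: c₃ − yᵀa₃ = 24 − (7·3 + 7·1) = 24 − 28 = -4.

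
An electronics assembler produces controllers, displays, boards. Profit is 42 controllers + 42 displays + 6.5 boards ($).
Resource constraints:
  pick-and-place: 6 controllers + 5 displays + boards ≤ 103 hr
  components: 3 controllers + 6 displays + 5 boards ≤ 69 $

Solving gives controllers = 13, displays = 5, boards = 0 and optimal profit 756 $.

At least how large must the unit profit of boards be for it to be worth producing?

16

At the optimum: pick-and-place uses 103 of 103 (binding); components uses 69 of 69 (binding).
The binding rows give the dual system: 6·y_pick-and-place + 3·y_components = 42 and 5·y_pick-and-place + 6·y_components = 42.
→ y_pick-and-place = 6 and y_components = 2.
boards enters the basis when its profit ≥ yᵀa₃ = 6·1 + 2·5 = 16.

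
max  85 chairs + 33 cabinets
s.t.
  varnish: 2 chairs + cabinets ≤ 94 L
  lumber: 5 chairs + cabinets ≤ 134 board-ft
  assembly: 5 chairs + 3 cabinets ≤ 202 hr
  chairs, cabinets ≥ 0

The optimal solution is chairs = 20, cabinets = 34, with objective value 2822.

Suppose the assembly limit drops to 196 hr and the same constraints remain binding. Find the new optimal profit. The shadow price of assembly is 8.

2774

Δb = -6, so new z* = 2822 + (8)·(-6) = 2822 − 48 = 2774.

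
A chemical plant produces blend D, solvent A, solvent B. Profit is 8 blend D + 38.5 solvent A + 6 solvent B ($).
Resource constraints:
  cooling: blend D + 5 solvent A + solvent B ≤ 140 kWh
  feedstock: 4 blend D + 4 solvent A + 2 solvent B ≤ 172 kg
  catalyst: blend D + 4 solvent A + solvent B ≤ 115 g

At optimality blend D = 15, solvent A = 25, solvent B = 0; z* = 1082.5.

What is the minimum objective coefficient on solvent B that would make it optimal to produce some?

At the optimum: cooling uses 140 of 140 (binding); feedstock uses 160 of 172 (slack = 12); catalyst uses 115 of 115 (binding).
Slack constraints have shadow price 0 (complementary slackness).
Dual feasibility on the basic columns requires 1·y_cooling + 1·y_catalyst = 8, 5·y_cooling + 4·y_catalyst = 38.5.
Solving: y_cooling = 6.5, y_catalyst = 1.5.
solvent B enters the basis when its profit ≥ yᵀa₃ = 6.5·1 + 1.5·1 = 8.

8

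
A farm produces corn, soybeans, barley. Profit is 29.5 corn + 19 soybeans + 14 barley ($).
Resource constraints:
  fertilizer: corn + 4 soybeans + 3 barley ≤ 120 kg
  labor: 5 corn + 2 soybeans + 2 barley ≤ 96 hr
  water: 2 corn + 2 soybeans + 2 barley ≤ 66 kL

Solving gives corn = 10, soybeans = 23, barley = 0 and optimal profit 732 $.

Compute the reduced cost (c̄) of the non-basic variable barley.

Check each constraint at x*: fertilizer 102/120 (slack 18); labor 96/96 (tight); water 66/66 (tight).
Slack constraints have shadow price 0 (complementary slackness).
The binding rows give the dual system: 5·y_labor + 2·y_water = 29.5 and 2·y_labor + 2·y_water = 19.
→ y_labor = 3.5 and y_water = 6.
Reduced cost of barley: c₃ − yᵀa₃ = 14 − (3.5·2 + 6·2) = 14 − 19 = -5.

-5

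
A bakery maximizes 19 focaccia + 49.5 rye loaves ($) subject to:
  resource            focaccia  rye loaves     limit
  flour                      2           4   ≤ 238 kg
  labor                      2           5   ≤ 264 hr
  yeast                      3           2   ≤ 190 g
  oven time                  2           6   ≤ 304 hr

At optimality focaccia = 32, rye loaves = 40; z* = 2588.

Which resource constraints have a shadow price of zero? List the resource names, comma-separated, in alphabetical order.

flour, yeast

flour: 224/238 (slack 14)
labor: 264/264 (binding)
yeast: 176/190 (slack 14)
oven time: 304/304 (binding)
By complementary slackness, a constraint with positive slack has shadow price 0 → flour, yeast.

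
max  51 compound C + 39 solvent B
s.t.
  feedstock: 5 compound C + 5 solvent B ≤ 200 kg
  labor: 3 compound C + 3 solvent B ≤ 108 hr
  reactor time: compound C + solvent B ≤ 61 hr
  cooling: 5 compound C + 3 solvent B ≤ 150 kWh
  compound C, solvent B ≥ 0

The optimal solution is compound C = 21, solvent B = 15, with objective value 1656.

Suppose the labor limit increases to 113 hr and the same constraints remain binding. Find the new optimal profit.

1691

Binding: labor and cooling. Non-binding: feedstock (20 unused), reactor time (25 unused).
Slack constraints have shadow price 0 (complementary slackness).
The binding rows give the dual system: 3·y_labor + 5·y_cooling = 51 and 3·y_labor + 3·y_cooling = 39.
→ y_labor = 7 and y_cooling = 6.
Δz = y_labor·Δb = 7 × (5) = 35, so new z* = 1656 + 35 = 1691.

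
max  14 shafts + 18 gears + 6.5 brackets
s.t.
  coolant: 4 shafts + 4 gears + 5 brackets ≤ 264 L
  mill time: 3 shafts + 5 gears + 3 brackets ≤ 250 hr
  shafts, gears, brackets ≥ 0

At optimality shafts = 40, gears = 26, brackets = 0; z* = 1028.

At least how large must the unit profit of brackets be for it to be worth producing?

16

Both coolant and mill time are binding at x*.
The binding rows give the dual system: 4·y_coolant + 3·y_mill time = 14 and 4·y_coolant + 5·y_mill time = 18.
Solving: y_coolant = 2, y_mill time = 2.
brackets enters the basis when its profit ≥ yᵀa₃ = 2·5 + 2·3 = 16.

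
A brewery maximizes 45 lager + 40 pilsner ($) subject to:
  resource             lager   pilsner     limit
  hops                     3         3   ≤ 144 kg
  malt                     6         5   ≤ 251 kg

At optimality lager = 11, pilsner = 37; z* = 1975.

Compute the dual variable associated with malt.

Check each constraint at x*: hops 144/144 (tight); malt 251/251 (tight).
From A_Bᵀ y = c: 3·y_hops + 6·y_malt = 45; 3·y_hops + 5·y_malt = 40.
This yields shadow prices y_hops = 5, y_malt = 5.
Shadow price of malt = 5.

5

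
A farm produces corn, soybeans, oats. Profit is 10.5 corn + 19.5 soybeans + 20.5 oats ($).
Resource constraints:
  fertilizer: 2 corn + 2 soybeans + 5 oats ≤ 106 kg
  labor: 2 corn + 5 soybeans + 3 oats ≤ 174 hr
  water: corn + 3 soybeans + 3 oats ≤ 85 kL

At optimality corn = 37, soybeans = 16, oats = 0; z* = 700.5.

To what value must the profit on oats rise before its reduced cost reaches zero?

28.5

Check each constraint at x*: fertilizer 106/106 (tight); labor 154/174 (slack 20); water 85/85 (tight).
Since labor is not tight, its dual is 0.
Dual feasibility on the basic columns requires 2·y_fertilizer + 1·y_water = 10.5, 2·y_fertilizer + 3·y_water = 19.5.
This yields shadow prices y_fertilizer = 3, y_water = 4.5.
oats enters the basis when its profit ≥ yᵀa₃ = 3·5 + 4.5·3 = 28.5.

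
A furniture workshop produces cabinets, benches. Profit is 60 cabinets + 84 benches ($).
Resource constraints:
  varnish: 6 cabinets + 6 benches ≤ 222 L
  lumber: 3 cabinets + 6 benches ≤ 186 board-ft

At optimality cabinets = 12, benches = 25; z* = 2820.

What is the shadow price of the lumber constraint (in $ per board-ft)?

8

Check each constraint at x*: varnish 222/222 (tight); lumber 186/186 (tight).
From A_Bᵀ y = c: 6·y_varnish + 3·y_lumber = 60; 6·y_varnish + 6·y_lumber = 84.
Solving: y_varnish = 6, y_lumber = 8.
Shadow price of lumber = 8.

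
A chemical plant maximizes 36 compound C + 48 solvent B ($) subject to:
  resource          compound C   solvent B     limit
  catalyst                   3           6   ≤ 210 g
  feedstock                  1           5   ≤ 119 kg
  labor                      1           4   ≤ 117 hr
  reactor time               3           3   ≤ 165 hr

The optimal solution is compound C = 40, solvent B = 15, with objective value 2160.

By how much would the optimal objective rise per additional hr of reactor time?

Binding: catalyst and reactor time. Non-binding: feedstock (4 unused), labor (17 unused).
Slack constraints have shadow price 0 (complementary slackness).
Dual feasibility on the basic columns requires 3·y_catalyst + 3·y_reactor time = 36, 6·y_catalyst + 3·y_reactor time = 48.
→ y_catalyst = 4 and y_reactor time = 8.
Shadow price of reactor time = 8.

8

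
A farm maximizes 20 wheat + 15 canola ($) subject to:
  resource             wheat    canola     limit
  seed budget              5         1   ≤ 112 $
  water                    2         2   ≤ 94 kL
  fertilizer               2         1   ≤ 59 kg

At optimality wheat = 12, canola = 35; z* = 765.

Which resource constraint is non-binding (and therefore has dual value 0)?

seed budget

seed budget: 95/112 (slack 17)
water: 94/94 (binding)
fertilizer: 59/59 (binding)
By complementary slackness, a constraint with positive slack has shadow price 0 → seed budget.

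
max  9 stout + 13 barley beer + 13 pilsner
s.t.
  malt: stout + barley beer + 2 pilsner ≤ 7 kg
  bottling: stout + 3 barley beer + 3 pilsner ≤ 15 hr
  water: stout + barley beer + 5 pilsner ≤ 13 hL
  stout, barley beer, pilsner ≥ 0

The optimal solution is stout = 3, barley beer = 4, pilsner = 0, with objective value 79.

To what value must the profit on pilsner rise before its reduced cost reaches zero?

Check each constraint at x*: malt 7/7 (tight); bottling 15/15 (tight); water 7/13 (slack 6).
By complementary slackness, y = 0 for the non-binding constraint.
The binding rows give the dual system: 1·y_malt + 1·y_bottling = 9 and 1·y_malt + 3·y_bottling = 13.
This yields shadow prices y_malt = 7, y_bottling = 2.
pilsner enters the basis when its profit ≥ yᵀa₃ = 7·2 + 2·3 = 20.

20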